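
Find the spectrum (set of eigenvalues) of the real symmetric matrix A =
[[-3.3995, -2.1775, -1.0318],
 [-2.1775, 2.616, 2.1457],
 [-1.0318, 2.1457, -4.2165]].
sigma(A) ≈ {-5, -4, 4}

A is real symmetric, so its spectrum consists of real eigenvalues. Expanding the characteristic polynomial of the displayed matrix gives
  det(λ I - A) = p(λ) = λ^3 + (5)λ^2 + (-16)λ + (-79.9983).
Solving p(λ) = 0 yields eigenvalues ≈ -5, -4, 4. (A is shown rounded to 4 decimals, so these recover the underlying integer eigenvalues to within that precision.)
Verification: the trace of A = -5 equals the sum of eigenvalues -5, and det(A) ≈ 79.9983 matches the eigenvalue product 80.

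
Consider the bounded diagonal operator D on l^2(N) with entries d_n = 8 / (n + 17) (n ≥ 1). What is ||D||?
||D|| = 4/9 (attained at n = 1)

For D diagonal, ||D|| = sup_n |d_n| = sup_n 8/(n + 17). This is positive and strictly decreasing in n, so the supremum is attained at n = 1: d_1 = 8/(1 + 17) = 4/9. Hence ||D|| = 4/9.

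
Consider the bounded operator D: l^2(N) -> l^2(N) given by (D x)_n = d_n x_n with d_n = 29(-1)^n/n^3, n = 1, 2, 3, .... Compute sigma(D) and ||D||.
sigma(D) = {29(-1)^n/n^3 : n ≥ 1} ∪ {0}; ||D|| = 29

A bounded diagonal operator on l^2 with diagonal entries d_n has spectrum equal to the closure of {d_n : n ≥ 1}: every d_n is an eigenvalue (with eigenvector e_n), so {d_n} ⊂ sigma(D); the spectrum is closed, so its closure is too; and for lambda not in the closure, (D - lambda I) has bounded inverse (the diagonal entries 1/(d_n - lambda) are bounded). For our sequence d_n = 29(-1)^n/n^3, n = 1, 2, 3, ...:
  - {d_n} = {29(-1)^n/n^3 : n ≥ 1}; the only limit point is 0
  - closure = {29(-1)^n/n^3 : n ≥ 1} ∪ {0}
For the norm: a diagonal operator has ||D|| = sup_n |d_n|. Here |d_n| = 29/n^3 is decreasing, so sup_n |d_n| = |d_1| = 29. So ||D|| = 29.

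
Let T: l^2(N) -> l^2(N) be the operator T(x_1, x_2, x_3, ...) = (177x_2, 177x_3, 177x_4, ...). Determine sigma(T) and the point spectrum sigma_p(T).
sigma(T) = closed disk {z in C : |z| ≤ 177}; sigma_p(T) = open disk {z in C : |z| < 177}

Note T = 177·V where V is the unit left shift (V x)_k = x_{k+1}; so sigma(T) = 177·sigma(V) and ||T|| = 177||V||. ||T x||^2 = 31329sum_{k≥2} |x_k|^2 ≤ 31329||x||^2, with equality on {x : x_1 = 0}, so ||T|| = 177. For any lambda with |lambda| < 177, set r = lambda/177 (|r| < 1); the vector x = (1, r, r^2, ...) is in l^2 and satisfies T x = 177(r, r^2, ...) = lambda x, so lambda is an eigenvalue. On the boundary |lambda| = 177 the geometric series diverges, so no l^2 eigenvector exists, but these lambda lie in the approximate point spectrum. Hence sigma(T) is the closed disk of radius 177 and sigma_p(T) is the open disk.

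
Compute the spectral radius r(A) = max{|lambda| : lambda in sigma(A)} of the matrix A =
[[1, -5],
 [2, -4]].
r(A) = sqrt(6) ≈ 2.4495

The eigenvalues of A are the roots of its characteristic polynomial. With M = A (coefficients from the trace and determinant):
  p(λ) = det(λ I - M) = λ^2 + 3λ + 6.
For λ^2 + 3λ + 6 the discriminant is -15. It is negative, so the roots are the complex-conjugate pair λ = -3/2 ± (sqrt(15)/2) i ≈ -1.5 ± 1.9365i. For a conjugate pair the product of the roots equals the constant term, so |λ|^2 = 6 and |λ| = sqrt(6) ≈ 2.4495.
Thus the eigenvalues (to 4 decimals) are -1.5 ± 1.9365i (modulus 2.4495). The spectral radius is the largest modulus: r(A) = sqrt(6) ≈ 2.4495. (Cross-check: r(A) ≤ ||A||_2 ≈ 6.7234; equality holds whenever A is normal, though it can also hold for some non-normal A.)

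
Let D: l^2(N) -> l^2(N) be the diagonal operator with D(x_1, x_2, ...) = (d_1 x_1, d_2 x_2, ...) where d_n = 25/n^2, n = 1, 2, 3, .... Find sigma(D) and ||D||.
sigma(D) = {25/n^2 : n ≥ 1} ∪ {0}; ||D|| = 25

A bounded diagonal operator on l^2 with diagonal entries d_n has spectrum equal to the closure of {d_n : n ≥ 1}: every d_n is an eigenvalue (with eigenvector e_n), so {d_n} ⊂ sigma(D); the spectrum is closed, so its closure is too; and for lambda not in the closure, (D - lambda I) has bounded inverse (the diagonal entries 1/(d_n - lambda) are bounded). For our sequence d_n = 25/n^2, n = 1, 2, 3, ...:
  - {d_n} = {25/n^2 : n ≥ 1}; the only limit point is 0
  - closure = {25/n^2 : n ≥ 1} ∪ {0}
For the norm: a diagonal operator has ||D|| = sup_n |d_n|. Here d_n = 25/n^2 is positive and decreasing, so sup_n |d_n| = d_1 = 25. So ||D|| = 25.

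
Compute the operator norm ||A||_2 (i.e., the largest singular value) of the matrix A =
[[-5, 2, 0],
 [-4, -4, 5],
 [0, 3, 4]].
||A||_2 ≈ 7.9886 (= sqrt(largest eigenvalue of A^T A))

||A||_2 = sigma_max(A) = sqrt(lambda_max(A^T A)). Form the symmetric matrix M = A^T A =
[[41, 6, -20],
 [6, 29, -8],
 [-20, -8, 41]].
Its characteristic polynomial (trace, sum of principal 2x2 minors, determinant of M give the coefficients) is
  p(λ) = det(λ I - M) = λ^3 - 111λ^2 + 3559λ - 34969.
No integer candidate from the rational root theorem (±divisors of 34969) is a root, so the roots are irrational. The cubic discriminant is Δ = 88931840 > 0, so there are three distinct real roots. p(20) = -189 and p(21) = 80 have opposite signs, so a root lies in (20, 21); Newton's method refines it to λ ≈ 20.6615. p(26) = 105 and p(27) = -112 have opposite signs, so a root lies in (26, 27); Newton's method refines it to λ ≈ 26.5201. p(63) = -1264 and p(64) = 295 have opposite signs, so a root lies in (63, 64); Newton's method refines it to λ ≈ 63.8184. Check (Vieta): the three roots sum to 111, matching tr M = 111.
So the eigenvalues of A^T A are ≈ 20.6615, 26.5201, 63.8184 (all ≥ 0, as they must be for A^T A). The largest is λ_max ≈ 63.8184, hence ||A||_2 = sqrt(λ_max) ≈ 7.9886.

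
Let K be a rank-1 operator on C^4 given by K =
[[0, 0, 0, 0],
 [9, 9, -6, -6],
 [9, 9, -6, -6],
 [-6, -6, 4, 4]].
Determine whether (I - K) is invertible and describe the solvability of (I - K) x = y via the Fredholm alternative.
(I - K) is invertible (det(I - K) = -6 ≠ 0), so for every y in C^4 the equation (I - K) x = y has a unique solution.

K has rank 1, so it is an outer product K = u v^T: every row of K is a multiple of one row vector. Reading off the entries, u = (0, 3, 3, -2) and v = (3, 3, -2, -2) (row i of K equals u_i·v^T). A rank-one matrix u v^T satisfies K u = u (v·u) and kills the (3)-dimensional subspace v^⊥, so its characteristic polynomial is lambda^3 (lambda - v·u) with v·u = tr K = 7. Hence the eigenvalues of I - K are 1 (multiplicity 3) and 1 - (7) = -6, so det(I - K) = -6. (Direct check: I - K =
[[1, 0, 0, 0],
 [-9, -8, 6, 6],
 [-9, -9, 7, 6],
 [6, 6, -4, -3]]
has determinant -6.) The finite-dimensional Fredholm alternative says: either (I - K) is invertible, or ker(I - K) ≠ {0} and then range(I - K) = ker((I - K)^*)^⊥, with dim ker(I - K) = dim ker((I - K)^*). Since det(I - K) ≠ 0, 1 is not an eigenvalue of K and ker(I - K) = {0}, so we are in the first case: for every y there is a unique x = (I - K)^(-1) y. Explicitly, by the Sherman–Morrison formula, (I - u v^T)^(-1) = I + u v^T/(1 - v·u), i.e. (I - K)^(-1) = I + K/(-6).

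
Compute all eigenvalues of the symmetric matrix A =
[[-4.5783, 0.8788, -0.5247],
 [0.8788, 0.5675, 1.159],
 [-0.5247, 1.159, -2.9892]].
sigma(A) ≈ {-5, -3, 1}

A is real symmetric, so its spectrum consists of real eigenvalues. Expanding the characteristic polynomial of the displayed matrix gives
  det(λ I - A) = p(λ) = λ^3 + (7)λ^2 + (7)λ + (-15).
Solving p(λ) = 0 yields eigenvalues ≈ -5, -3, 1. (A is shown rounded to 4 decimals, so these recover the underlying integer eigenvalues to within that precision.)
Verification: the trace of A = -7 equals the sum of eigenvalues -7, and det(A) ≈ 14.9999 matches the eigenvalue product 15.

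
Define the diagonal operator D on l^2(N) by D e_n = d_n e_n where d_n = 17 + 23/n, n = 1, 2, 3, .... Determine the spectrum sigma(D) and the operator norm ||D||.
sigma(D) = {17 + 23/n : n ≥ 1} ∪ {17}; ||D|| = 40

A bounded diagonal operator on l^2 with diagonal entries d_n has spectrum equal to the closure of {d_n : n ≥ 1}: every d_n is an eigenvalue (with eigenvector e_n), so {d_n} ⊂ sigma(D); the spectrum is closed, so its closure is too; and for lambda not in the closure, (D - lambda I) has bounded inverse (the diagonal entries 1/(d_n - lambda) are bounded). For our sequence d_n = 17 + 23/n, n = 1, 2, 3, ...:
  - {d_n} = {17 + 23/n : n ≥ 1}; the only limit point is 17
  - closure = {17 + 23/n : n ≥ 1} ∪ {17}
For the norm: a diagonal operator has ||D|| = sup_n |d_n|. Here d_n = 17 + 23/n is positive and decreasing, so sup_n |d_n| = d_1 = 17 + 23 = 40. So ||D|| = 40.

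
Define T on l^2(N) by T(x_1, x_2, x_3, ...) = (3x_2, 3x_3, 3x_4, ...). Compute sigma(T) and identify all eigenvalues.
sigma(T) = closed disk {z in C : |z| ≤ 3}; sigma_p(T) = open disk {z in C : |z| < 3}

Note T = 3·V where V is the unit left shift (V x)_k = x_{k+1}; so sigma(T) = 3·sigma(V) and ||T|| = 3||V||. ||T x||^2 = 9sum_{k≥2} |x_k|^2 ≤ 9||x||^2, with equality on {x : x_1 = 0}, so ||T|| = 3. For any lambda with |lambda| < 3, set r = lambda/3 (|r| < 1); the vector x = (1, r, r^2, ...) is in l^2 and satisfies T x = 3(r, r^2, ...) = lambda x, so lambda is an eigenvalue. On the boundary |lambda| = 3 the geometric series diverges, so no l^2 eigenvector exists, but these lambda lie in the approximate point spectrum. Hence sigma(T) is the closed disk of radius 3 and sigma_p(T) is the open disk.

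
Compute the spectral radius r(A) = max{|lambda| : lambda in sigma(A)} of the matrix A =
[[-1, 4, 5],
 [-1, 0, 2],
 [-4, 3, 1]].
r(A) ≈ 4.5074

The eigenvalues of A are the roots of its characteristic polynomial. With M = A (coefficients from the trace, the sum of principal 2x2 minors, and det A):
  p(λ) = det(λ I - M) = λ^3 + 17λ + 37.
No integer candidate from the rational root theorem (±divisors of 37) is a root, so the roots are irrational. The cubic discriminant is Δ = -56615 < 0, so there is one real root and a complex-conjugate pair. p(-2) = -5 and p(-1) = 19 have opposite signs, so a root lies in (-2, -1); Newton's method refines it to λ ≈ -1.8212. Dividing out (λ - (-1.8212)) leaves approximately λ^2 - 1.8212λ + 20.3166. For λ^2 - 1.8212λ + 20.3166 the discriminant is -77.9499. It is negative, so the remaining roots are the complex-conjugate pair λ ≈ 0.9106 ± 4.4145i. Their product equals the constant term, so |λ|^2 ≈ 20.3166 and |λ| ≈ 4.5074.
Thus the eigenvalues (to 4 decimals) are -1.8212 (modulus 1.8212); 0.9106 ± 4.4145i (modulus 4.5074). The spectral radius is the largest modulus: r(A) ≈ 4.5074. (Cross-check: r(A) ≤ ||A||_2 ≈ 7.7028; equality holds whenever A is normal, though it can also hold for some non-normal A.)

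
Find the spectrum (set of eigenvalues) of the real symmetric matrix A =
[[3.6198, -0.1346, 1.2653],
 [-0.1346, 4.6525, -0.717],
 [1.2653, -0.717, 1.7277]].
sigma(A) ≈ {1, 4, 5}

A is real symmetric, so its spectrum consists of real eigenvalues. Expanding the characteristic polynomial of the displayed matrix gives
  det(λ I - A) = p(λ) = λ^3 + (-10)λ^2 + (29)λ + (-20).
Solving p(λ) = 0 yields eigenvalues ≈ 1, 4, 5. (A is shown rounded to 4 decimals, so these recover the underlying integer eigenvalues to within that precision.)
Verification: the trace of A = 10 equals the sum of eigenvalues 10, and det(A) ≈ 19.9998 matches the eigenvalue product 20.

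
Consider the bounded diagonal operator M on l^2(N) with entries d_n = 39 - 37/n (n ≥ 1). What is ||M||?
||M|| = 39

For a diagonal operator on l^2 with entries d_n, ||M|| = sup_n |d_n|. Here d_1 = 2, d_2 = 41/2, ..., and d_n = 39 - 37/n increases monotonically toward 39. All terms lie in [2, 39), so |d_n| = d_n and the supremum is the limit 39, which is not attained by any individual d_n. Hence ||M|| = 39.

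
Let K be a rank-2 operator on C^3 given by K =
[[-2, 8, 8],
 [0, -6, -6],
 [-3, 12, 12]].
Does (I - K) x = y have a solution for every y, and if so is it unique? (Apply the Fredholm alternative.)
(I - K) is invertible (det(I - K) = 9 ≠ 0), so for every y in C^3 the equation (I - K) x = y has a unique solution.

K has rank 2 and factors as K = U V^T = u1 v1^T + u2 v2^T with u1 = (-2, 2, -3), v1 = (-1, -2, -2), u2 = (2, -1, 3), v2 = (-2, 2, 2) (multiplying out reproduces the displayed K). The nonzero eigenvalues of U V^T coincide with those of the 2 x 2 matrix G = V^T U = [[v1·u1, v1·u2], [v2·u1, v2·u2]] = [[4, -6], [2, 0]], and by the Sylvester determinant identity det(I_3 - U V^T) = det(I_2 - V^T U) = det([[-3, 6], [-2, 1]]) = (-3)(1) - (6)(-2) = 9. (Direct check: I - K =
[[3, -8, -8],
 [0, 7, 6],
 [3, -12, -11]]
has determinant 9.) The finite-dimensional Fredholm alternative says: either (I - K) is invertible, or ker(I - K) ≠ {0} and then range(I - K) = ker((I - K)^*)^⊥, with dim ker(I - K) = dim ker((I - K)^*). Since det(I - K) ≠ 0, 1 is not an eigenvalue of K and ker(I - K) = {0}, so we are in the first case: for every y there is a unique x = (I - K)^(-1) y. (Explicitly, by the Woodbury identity, (I - U V^T)^(-1) = I + U (I_2 - G)^(-1) V^T.)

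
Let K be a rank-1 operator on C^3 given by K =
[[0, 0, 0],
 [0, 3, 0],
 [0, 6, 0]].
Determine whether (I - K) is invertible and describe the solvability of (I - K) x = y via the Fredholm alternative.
(I - K) is invertible (det(I - K) = -2 ≠ 0), so for every y in C^3 the equation (I - K) x = y has a unique solution.

K has rank 1, so it is an outer product K = u v^T: every row of K is a multiple of one row vector. Reading off the entries, u = (0, -1, -2) and v = (0, -3, 0) (row i of K equals u_i·v^T). A rank-one matrix u v^T satisfies K u = u (v·u) and kills the (2)-dimensional subspace v^⊥, so its characteristic polynomial is lambda^2 (lambda - v·u) with v·u = tr K = 3. Hence the eigenvalues of I - K are 1 (multiplicity 2) and 1 - (3) = -2, so det(I - K) = -2. (Direct check: I - K =
[[1, 0, 0],
 [0, -2, 0],
 [0, -6, 1]]
has determinant -2.) The finite-dimensional Fredholm alternative says: either (I - K) is invertible, or ker(I - K) ≠ {0} and then range(I - K) = ker((I - K)^*)^⊥, with dim ker(I - K) = dim ker((I - K)^*). Since det(I - K) ≠ 0, 1 is not an eigenvalue of K and ker(I - K) = {0}, so we are in the first case: for every y there is a unique x = (I - K)^(-1) y. Explicitly, by the Sherman–Morrison formula, (I - u v^T)^(-1) = I + u v^T/(1 - v·u), i.e. (I - K)^(-1) = I + K/(-2).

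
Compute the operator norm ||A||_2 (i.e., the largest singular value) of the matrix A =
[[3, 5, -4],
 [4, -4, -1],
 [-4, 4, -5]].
||A||_2 ≈ 9.553 (= sqrt(largest eigenvalue of A^T A))

||A||_2 = sigma_max(A) = sqrt(lambda_max(A^T A)). Form the symmetric matrix M = A^T A =
[[41, -17, 4],
 [-17, 57, -36],
 [4, -36, 42]].
Its characteristic polynomial (trace, sum of principal 2x2 minors, determinant of M give the coefficients) is
  p(λ) = det(λ I - M) = λ^3 - 140λ^2 + 4852λ - 36864.
No integer candidate from the rational root theorem (±divisors of 36864) is a root, so the roots are irrational. The cubic discriminant is Δ = 13946612736 > 0, so there are three distinct real roots. p(10) = -1344 and p(11) = 899 have opposite signs, so a root lies in (10, 11); Newton's method refines it to λ ≈ 10.5875. p(38) = 224 and p(39) = -1257 have opposite signs, so a root lies in (38, 39); Newton's method refines it to λ ≈ 38.1534. p(91) = -1101 and p(92) = 3248 have opposite signs, so a root lies in (91, 92); Newton's method refines it to λ ≈ 91.2591. Check (Vieta): the three roots sum to 140, matching tr M = 140.
So the eigenvalues of A^T A are ≈ 10.5875, 38.1534, 91.2591 (all ≥ 0, as they must be for A^T A). The largest is λ_max ≈ 91.2591, hence ||A||_2 = sqrt(λ_max) ≈ 9.553.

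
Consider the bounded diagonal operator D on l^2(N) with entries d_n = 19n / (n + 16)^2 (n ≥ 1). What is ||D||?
||D|| = 19/64 (attained at n = 16)

For D diagonal, ||D|| = sup_n |d_n|. Treat f(x) = 19x / (x + 16)^2 for real x > 0. By the quotient rule, f'(x) = 19(16 - x)/(x + 16)^3, which is positive for x < 16 and negative for x > 16. So f has a unique maximum at x = 16, and since 16 is a positive integer, the supremum over n ≥ 1 is attained at n = 16: d_16 = 19·16/(16 + 16)^2 = 19·16/1024 = 19/64. Hence ||D|| = 19/64.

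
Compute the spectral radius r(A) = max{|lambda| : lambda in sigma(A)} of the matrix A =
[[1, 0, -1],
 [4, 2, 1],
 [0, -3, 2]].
r(A) ≈ 3.4082

The eigenvalues of A are the roots of its characteristic polynomial. With M = A (coefficients from the trace, the sum of principal 2x2 minors, and det A):
  p(λ) = det(λ I - M) = λ^3 - 5λ^2 + 11λ - 19.
No integer candidate from the rational root theorem (±divisors of 19) is a root, so the roots are irrational. The cubic discriminant is Δ = -2736 < 0, so there is one real root and a complex-conjugate pair. p(3) = -4 and p(4) = 9 have opposite signs, so a root lies in (3, 4); Newton's method refines it to λ ≈ 3.4082. Dividing out (λ - (3.4082)) leaves approximately λ^2 - 1.5918λ + 5.5748. For λ^2 - 1.5918λ + 5.5748 the discriminant is -19.7654. It is negative, so the remaining roots are the complex-conjugate pair λ ≈ 0.7959 ± 2.2229i. Their product equals the constant term, so |λ|^2 ≈ 5.5748 and |λ| ≈ 2.3611.
Thus the eigenvalues (to 4 decimals) are 3.4082 (modulus 3.4082); 0.7959 ± 2.2229i (modulus 2.3611). The spectral radius is the largest modulus: r(A) ≈ 3.4082. (Cross-check: r(A) ≤ ||A||_2 ≈ 4.8215; equality holds whenever A is normal, though it can also hold for some non-normal A.)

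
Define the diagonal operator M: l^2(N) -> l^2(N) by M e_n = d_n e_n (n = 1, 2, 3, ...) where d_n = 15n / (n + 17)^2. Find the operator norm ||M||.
||M|| = 15/68 (attained at n = 17)

For M diagonal, ||M|| = sup_n |d_n|. Treat f(x) = 15x / (x + 17)^2 for real x > 0. By the quotient rule, f'(x) = 15(17 - x)/(x + 17)^3, which is positive for x < 17 and negative for x > 17. So f has a unique maximum at x = 17, and since 17 is a positive integer, the supremum over n ≥ 1 is attained at n = 17: d_17 = 15·17/(17 + 17)^2 = 15·17/1156 = 15/68. Hence ||M|| = 15/68.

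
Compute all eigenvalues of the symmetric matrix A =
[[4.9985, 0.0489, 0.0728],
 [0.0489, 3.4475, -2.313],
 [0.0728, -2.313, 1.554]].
sigma(A) ≈ {0, 5} (5 with multiplicity 2)

A is real symmetric, so its spectrum consists of real eigenvalues. Expanding the characteristic polynomial of the displayed matrix gives
  det(λ I - A) = p(λ) = λ^3 + (-10)λ^2 + (25)λ + (0.0012).
Solving p(λ) = 0 yields eigenvalues ≈ 0, 5, 5. (A is shown rounded to 4 decimals, so these recover the underlying integer eigenvalues to within that precision.)
Verification: the trace of A = 10 equals the sum of eigenvalues 10, and det(A) ≈ -0.0012 matches the eigenvalue product 0.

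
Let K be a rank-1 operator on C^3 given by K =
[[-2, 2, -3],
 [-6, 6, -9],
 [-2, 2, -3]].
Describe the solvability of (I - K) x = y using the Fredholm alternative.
(I - K) is singular (det(I - K) = 0, i.e. 1 ∈ sigma(K)). (I - K) x = y is solvable iff y ⊥ ker((I - K)^*) = span{(-2, 2, -3)}, i.e. iff -2y_1 + 2y_2 - 3y_3 = 0. When solvable, the solutions are x = y + c·(1, 3, 1), c arbitrary (ker(I - K) = span{(1, 3, 1)}, dimension 1).

K has rank 1, so it is an outer product K = u v^T: every row of K is a multiple of one row vector. Reading off the entries, u = (1, 3, 1) and v = (-2, 2, -3) (row i of K equals u_i·v^T). A rank-one matrix u v^T satisfies K u = u (v·u) and kills the (2)-dimensional subspace v^⊥, so its characteristic polynomial is lambda^2 (lambda - v·u) with v·u = tr K = 1. Hence the eigenvalues of I - K are 1 (multiplicity 2) and 1 - (1) = 0, so det(I - K) = 0. (Direct check: I - K =
[[3, -2, 3],
 [6, -5, 9],
 [2, -2, 4]]
has determinant 0.) So 1 is an eigenvalue of K and (I - K) is not invertible. The finite-dimensional Fredholm alternative says: either (I - K) is invertible, or ker(I - K) ≠ {0} and then range(I - K) = ker((I - K)^*)^⊥, with dim ker(I - K) = dim ker((I - K)^*). We are in the second case, so we need both kernels. Kernel of I - K: (I - K) u = u - u (v·u) = u - u = 0, so ker(I - K) = span{u} = span{(1, 3, 1)} (it is exactly 1-dimensional because rank(I - K) = 2). Kernel of the adjoint: K is real, so (I - K)^* = I - K^T = I - v u^T, and (I - v u^T) v = v - v (u·v) = 0; hence ker((I - K)^*) = span{v} = span{(-2, 2, -3)}. Therefore (I - K) x = y is solvable iff <y, v> = 0, i.e. iff -2y_1 + 2y_2 - 3y_3 = 0. When this holds, K y = u (v·y) = 0, so (I - K) y = y and x = y is a particular solution; the full solution set is the line x = y + c·u = y + c·(1, 3, 1), c ∈ C.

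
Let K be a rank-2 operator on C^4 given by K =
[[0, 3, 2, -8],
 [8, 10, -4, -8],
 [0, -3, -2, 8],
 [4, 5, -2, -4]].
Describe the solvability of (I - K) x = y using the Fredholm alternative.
(I - K) is invertible (det(I - K) = -3 ≠ 0), so for every y in C^4 the equation (I - K) x = y has a unique solution.

K has rank 2 and factors as K = U V^T = u1 v1^T + u2 v2^T with u1 = (-1, 2, 1, 1), v1 = (3, 3, -2, -1), u2 = (-3, -2, 3, -1), v2 = (-1, -2, 0, 3) (multiplying out reproduces the displayed K). The nonzero eigenvalues of U V^T coincide with those of the 2 x 2 matrix G = V^T U = [[v1·u1, v1·u2], [v2·u1, v2·u2]] = [[0, -20], [0, 4]], and by the Sylvester determinant identity det(I_4 - U V^T) = det(I_2 - V^T U) = det([[1, 20], [0, -3]]) = (1)(-3) - (20)(0) = -3. (Direct check: I - K =
[[1, -3, -2, 8],
 [-8, -9, 4, 8],
 [0, 3, 3, -8],
 [-4, -5, 2, 5]]
has determinant -3.) The finite-dimensional Fredholm alternative says: either (I - K) is invertible, or ker(I - K) ≠ {0} and then range(I - K) = ker((I - K)^*)^⊥, with dim ker(I - K) = dim ker((I - K)^*). Since det(I - K) ≠ 0, 1 is not an eigenvalue of K and ker(I - K) = {0}, so we are in the first case: for every y there is a unique x = (I - K)^(-1) y. (Explicitly, by the Woodbury identity, (I - U V^T)^(-1) = I + U (I_2 - G)^(-1) V^T.)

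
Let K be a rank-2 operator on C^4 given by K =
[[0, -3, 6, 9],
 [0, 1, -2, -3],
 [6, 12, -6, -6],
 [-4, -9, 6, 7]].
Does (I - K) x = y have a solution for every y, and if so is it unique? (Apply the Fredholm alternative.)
(I - K) is invertible (det(I - K) = -9 ≠ 0), so for every y in C^4 the equation (I - K) x = y has a unique solution.

K has rank 2 and factors as K = U V^T = u1 v1^T + u2 v2^T with u1 = (-3, 1, 3, -3), v1 = (0, 1, -2, -3), u2 = (0, 0, 3, -2), v2 = (2, 3, 0, 1) (multiplying out reproduces the displayed K). The nonzero eigenvalues of U V^T coincide with those of the 2 x 2 matrix G = V^T U = [[v1·u1, v1·u2], [v2·u1, v2·u2]] = [[4, 0], [-6, -2]], and by the Sylvester determinant identity det(I_4 - U V^T) = det(I_2 - V^T U) = det([[-3, 0], [6, 3]]) = (-3)(3) - (0)(6) = -9. (Direct check: I - K =
[[1, 3, -6, -9],
 [0, 0, 2, 3],
 [-6, -12, 7, 6],
 [4, 9, -6, -6]]
has determinant -9.) The finite-dimensional Fredholm alternative says: either (I - K) is invertible, or ker(I - K) ≠ {0} and then range(I - K) = ker((I - K)^*)^⊥, with dim ker(I - K) = dim ker((I - K)^*). Since det(I - K) ≠ 0, 1 is not an eigenvalue of K and ker(I - K) = {0}, so we are in the first case: for every y there is a unique x = (I - K)^(-1) y. (Explicitly, by the Woodbury identity, (I - U V^T)^(-1) = I + U (I_2 - G)^(-1) V^T.)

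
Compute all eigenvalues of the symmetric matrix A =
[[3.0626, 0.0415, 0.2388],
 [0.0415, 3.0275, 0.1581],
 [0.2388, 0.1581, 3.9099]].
sigma(A) ≈ {3, 4} (3 with multiplicity 2)

A is real symmetric, so its spectrum consists of real eigenvalues. Expanding the characteristic polynomial of the displayed matrix gives
  det(λ I - A) = p(λ) = λ^3 + (-10)λ^2 + (33)λ + (-36).
Solving p(λ) = 0 yields eigenvalues ≈ 3, 3, 4. (A is shown rounded to 4 decimals, so these recover the underlying integer eigenvalues to within that precision.)
Verification: the trace of A = 10 equals the sum of eigenvalues 10, and det(A) ≈ 35.9999 matches the eigenvalue product 36.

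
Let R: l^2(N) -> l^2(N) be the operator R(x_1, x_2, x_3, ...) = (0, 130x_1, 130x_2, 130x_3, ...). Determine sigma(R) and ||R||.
sigma(R) = closed disk {z in C : |z| ≤ 130}; ||R|| = 130

Note R = 130·U where U is the unit right shift (U x)_k = x_{k-1} (with x_0 := 0); so ||R|| = 130||U|| and sigma(R) = 130·sigma(U). ||R x||^2 = sum_{k≥1} |130x_k|^2 = 16900||x||^2, so ||R|| = 130 and sigma(R) ⊂ {|z| ≤ 130}. For any |lambda| < 130, the equation (R - lambda I) x = 0 forces x_1 = 0, then 130x_k = lambda x_{k+1} ⇒ x = 0, so R has no eigenvalues. But (R - lambda I) is not surjective for |lambda| < 130: solving (R - lambda I) x = e_1 would require x_n proportional to (lambda/130)^(-n), which is not in l^2. So every |lambda| < 130 lies in the residual spectrum. The boundary |lambda| = 130 is in the approximate point spectrum (the spectrum is closed). Hence sigma(R) is the closed disk of radius 130.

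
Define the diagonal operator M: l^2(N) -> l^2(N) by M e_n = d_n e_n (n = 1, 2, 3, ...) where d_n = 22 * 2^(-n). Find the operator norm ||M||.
||M|| = 11 (attained at n = 1)

For M diagonal, ||M|| = sup_n |d_n|. The sequence d_n = 22 * 2^(-n) is positive and strictly decreasing (ratio 2^(-1) < 1), so the supremum is d_1 = 22/2 = 11. Hence ||M|| = 11.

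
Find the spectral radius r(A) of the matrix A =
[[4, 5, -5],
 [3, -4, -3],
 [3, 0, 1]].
r(A) ≈ 5.8005

The eigenvalues of A are the roots of its characteristic polynomial. With M = A (coefficients from the trace, the sum of principal 2x2 minors, and det A):
  p(λ) = det(λ I - M) = λ^3 - λ^2 - 16λ + 136.
No integer candidate from the rational root theorem (±divisors of 136) is a root, so the roots are irrational. The cubic discriminant is Δ = -443040 < 0, so there is one real root and a complex-conjugate pair. p(-6) = -20 and p(-5) = 66 have opposite signs, so a root lies in (-6, -5); Newton's method refines it to λ ≈ -5.8005. Dividing out (λ - (-5.8005)) leaves approximately λ^2 - 6.8005λ + 23.4463. For λ^2 - 6.8005λ + 23.4463 the discriminant is -47.5383. It is negative, so the remaining roots are the complex-conjugate pair λ ≈ 3.4002 ± 3.4474i. Their product equals the constant term, so |λ|^2 ≈ 23.4463 and |λ| ≈ 4.8421.
Thus the eigenvalues (to 4 decimals) are -5.8005 (modulus 5.8005); 3.4002 ± 3.4474i (modulus 4.8421). The spectral radius is the largest modulus: r(A) ≈ 5.8005. (Cross-check: r(A) ≤ ||A||_2 ≈ 8.2819; equality holds whenever A is normal, though it can also hold for some non-normal A.)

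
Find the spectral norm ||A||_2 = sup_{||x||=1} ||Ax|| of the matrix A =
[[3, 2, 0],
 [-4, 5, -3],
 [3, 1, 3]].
||A||_2 ≈ 7.5932 (= sqrt(largest eigenvalue of A^T A))

||A||_2 = sigma_max(A) = sqrt(lambda_max(A^T A)). Form the symmetric matrix M = A^T A =
[[34, -11, 21],
 [-11, 30, -12],
 [21, -12, 18]].
Its characteristic polynomial (trace, sum of principal 2x2 minors, determinant of M give the coefficients) is
  p(λ) = det(λ I - M) = λ^3 - 82λ^2 + 1466λ - 3600.
No integer candidate from the rational root theorem (±divisors of 3600) is a root, so the roots are irrational. The cubic discriminant is Δ = 1348392560 > 0, so there are three distinct real roots. p(2) = -988 and p(3) = 87 have opposite signs, so a root lies in (2, 3); Newton's method refines it to λ ≈ 2.9136. p(21) = 285 and p(22) = -388 have opposite signs, so a root lies in (21, 22); Newton's method refines it to λ ≈ 21.4299. p(57) = -1263 and p(58) = 692 have opposite signs, so a root lies in (57, 58); Newton's method refines it to λ ≈ 57.6565. Check (Vieta): the three roots sum to 82, matching tr M = 82.
So the eigenvalues of A^T A are ≈ 2.9136, 21.4299, 57.6565 (all ≥ 0, as they must be for A^T A). The largest is λ_max ≈ 57.6565, hence ||A||_2 = sqrt(λ_max) ≈ 7.5932.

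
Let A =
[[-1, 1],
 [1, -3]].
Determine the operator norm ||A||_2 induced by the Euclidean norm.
||A||_2 = sqrt((12 + sqrt(128))/2) ≈ 3.4142 (= sqrt(largest eigenvalue of A^T A))

||A||_2 = sigma_max(A) = sqrt(lambda_max(A^T A)). Form the symmetric matrix M = A^T A =
[[2, -4],
 [-4, 10]].
Its characteristic polynomial (trace, determinant of M give the coefficients) is
  p(λ) = det(λ I - M) = λ^2 - 12λ + 4.
For λ^2 - 12λ + 4 the discriminant is 128. It is nonnegative but not a perfect square, so the roots are real and irrational: λ = (12 ± sqrt(128))/2 ≈ 11.6569, 0.3431.
So the eigenvalues of A^T A are ≈ 0.3431, 11.6569 (all ≥ 0, as they must be for A^T A). The largest is λ_max = (12 + sqrt(128))/2 ≈ 11.6569, hence ||A||_2 = sqrt(λ_max) = sqrt((12 + sqrt(128))/2) ≈ 3.4142.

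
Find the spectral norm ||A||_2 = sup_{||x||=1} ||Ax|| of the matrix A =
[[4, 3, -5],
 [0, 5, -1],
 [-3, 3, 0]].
||A||_2 ≈ 7.8679 (= sqrt(largest eigenvalue of A^T A))

||A||_2 = sigma_max(A) = sqrt(lambda_max(A^T A)). Form the symmetric matrix M = A^T A =
[[25, 3, -20],
 [3, 43, -20],
 [-20, -20, 26]].
Its characteristic polynomial (trace, sum of principal 2x2 minors, determinant of M give the coefficients) is
  p(λ) = det(λ I - M) = λ^3 - 94λ^2 + 2034λ - 2916.
No integer candidate from the rational root theorem (±divisors of 2916) is a root, so the roots are irrational. The cubic discriminant is Δ = 3013990560 > 0, so there are three distinct real roots. p(1) = -975 and p(2) = 784 have opposite signs, so a root lies in (1, 2); Newton's method refines it to λ ≈ 1.5417. p(30) = 504 and p(31) = -405 have opposite signs, so a root lies in (30, 31); Newton's method refines it to λ ≈ 30.5551. p(61) = -1635 and p(62) = 184 have opposite signs, so a root lies in (61, 62); Newton's method refines it to λ ≈ 61.9032. Check (Vieta): the three roots sum to 94, matching tr M = 94.
So the eigenvalues of A^T A are ≈ 1.5417, 30.5551, 61.9032 (all ≥ 0, as they must be for A^T A). The largest is λ_max ≈ 61.9032, hence ||A||_2 = sqrt(λ_max) ≈ 7.8679.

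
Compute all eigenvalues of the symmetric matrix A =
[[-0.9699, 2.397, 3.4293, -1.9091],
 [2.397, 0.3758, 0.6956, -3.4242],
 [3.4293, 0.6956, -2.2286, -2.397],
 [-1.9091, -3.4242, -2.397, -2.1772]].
sigma(A) ≈ {-6, -4, -1, 6}

A is real symmetric, so its spectrum consists of real eigenvalues. Expanding the characteristic polynomial of the displayed matrix gives
  det(λ I - A) = p(λ) = λ^4 + (5)λ^3 + (-32)λ^2 + (-179.993)λ + (-143.9845).
Solving p(λ) = 0 yields eigenvalues ≈ -6, -4, -1, 6. (A is shown rounded to 4 decimals, so these recover the underlying integer eigenvalues to within that precision.)
Verification: the trace of A = -5 equals the sum of eigenvalues -5, and det(A) ≈ -143.9845 matches the eigenvalue product -144.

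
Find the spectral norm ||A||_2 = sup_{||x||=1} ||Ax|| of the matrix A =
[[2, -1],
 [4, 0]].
||A||_2 = sqrt((21 + sqrt(377))/2) ≈ 4.4954 (= sqrt(largest eigenvalue of A^T A))

||A||_2 = sigma_max(A) = sqrt(lambda_max(A^T A)). Form the symmetric matrix M = A^T A =
[[20, -2],
 [-2, 1]].
Its characteristic polynomial (trace, determinant of M give the coefficients) is
  p(λ) = det(λ I - M) = λ^2 - 21λ + 16.
For λ^2 - 21λ + 16 the discriminant is 377. It is nonnegative but not a perfect square, so the roots are real and irrational: λ = (21 ± sqrt(377))/2 ≈ 20.2082, 0.7918.
So the eigenvalues of A^T A are ≈ 0.7918, 20.2082 (all ≥ 0, as they must be for A^T A). The largest is λ_max = (21 + sqrt(377))/2 ≈ 20.2082, hence ||A||_2 = sqrt(λ_max) = sqrt((21 + sqrt(377))/2) ≈ 4.4954.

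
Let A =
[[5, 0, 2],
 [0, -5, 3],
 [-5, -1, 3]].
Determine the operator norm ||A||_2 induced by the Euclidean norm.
||A||_2 ≈ 7.3583 (= sqrt(largest eigenvalue of A^T A))

||A||_2 = sigma_max(A) = sqrt(lambda_max(A^T A)). Form the symmetric matrix M = A^T A =
[[50, 5, -5],
 [5, 26, -18],
 [-5, -18, 22]].
Its characteristic polynomial (trace, sum of principal 2x2 minors, determinant of M give the coefficients) is
  p(λ) = det(λ I - M) = λ^3 - 98λ^2 + 2598λ - 12100.
No integer candidate from the rational root theorem (±divisors of 12100) is a root, so the roots are irrational. The cubic discriminant is Δ = 627300448 > 0, so there are three distinct real roots. p(5) = -1435 and p(6) = 176 have opposite signs, so a root lies in (5, 6); Newton's method refines it to λ ≈ 5.8857. p(37) = 517 and p(38) = -16 have opposite signs, so a root lies in (37, 38); Newton's method refines it to λ ≈ 37.9691. p(54) = -112 and p(55) = 715 have opposite signs, so a root lies in (54, 55); Newton's method refines it to λ ≈ 54.1452. Check (Vieta): the three roots sum to 98, matching tr M = 98.
So the eigenvalues of A^T A are ≈ 5.8857, 37.9691, 54.1452 (all ≥ 0, as they must be for A^T A). The largest is λ_max ≈ 54.1452, hence ||A||_2 = sqrt(λ_max) ≈ 7.3583.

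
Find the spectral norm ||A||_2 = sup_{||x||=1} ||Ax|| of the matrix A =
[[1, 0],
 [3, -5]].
||A||_2 = sqrt((35 + sqrt(1125))/2) ≈ 5.8541 (= sqrt(largest eigenvalue of A^T A))

||A||_2 = sigma_max(A) = sqrt(lambda_max(A^T A)). Form the symmetric matrix M = A^T A =
[[10, -15],
 [-15, 25]].
Its characteristic polynomial (trace, determinant of M give the coefficients) is
  p(λ) = det(λ I - M) = λ^2 - 35λ + 25.
For λ^2 - 35λ + 25 the discriminant is 1125. It is nonnegative but not a perfect square, so the roots are real and irrational: λ = (35 ± sqrt(1125))/2 ≈ 34.2705, 0.7295.
So the eigenvalues of A^T A are ≈ 0.7295, 34.2705 (all ≥ 0, as they must be for A^T A). The largest is λ_max = (35 + sqrt(1125))/2 ≈ 34.2705, hence ||A||_2 = sqrt(λ_max) = sqrt((35 + sqrt(1125))/2) ≈ 5.8541.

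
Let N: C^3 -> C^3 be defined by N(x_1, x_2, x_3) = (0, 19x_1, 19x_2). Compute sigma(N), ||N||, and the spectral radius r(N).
sigma(N) = {0}; ||N|| = 19; r(N) = 0. (N is nilpotent with N^3 = 0.)

On C^3, N is a strictly lower-triangular matrix with 19 on the subdiagonal and zeros elsewhere, so its characteristic polynomial is lambda^3 and every eigenvalue is 0: sigma(N) = {0}. For the operator norm, N e_i = 19e_{i+1} for i = 1, ..., 2 and N e_3 = 0, so the singular values of N are 19 (with multiplicity 2) and 0; hence ||N|| = 19. The spectral radius r(N) = max|lambda| = 0. Note ||N|| > r(N) — characteristic of non-normal nilpotent operators. Indeed N^3 = 0.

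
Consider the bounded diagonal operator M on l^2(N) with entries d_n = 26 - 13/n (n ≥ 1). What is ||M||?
||M|| = 26

For a diagonal operator on l^2 with entries d_n, ||M|| = sup_n |d_n|. Here d_1 = 13, d_2 = 39/2, ..., and d_n = 26 - 13/n increases monotonically toward 26. All terms lie in [13, 26), so |d_n| = d_n and the supremum is the limit 26, which is not attained by any individual d_n. Hence ||M|| = 26.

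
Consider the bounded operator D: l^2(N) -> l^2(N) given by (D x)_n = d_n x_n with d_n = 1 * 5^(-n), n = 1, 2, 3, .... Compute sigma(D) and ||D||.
sigma(D) = {1 * 5^(-n) : n ≥ 1} ∪ {0}; ||D|| = 1/5

A bounded diagonal operator on l^2 with diagonal entries d_n has spectrum equal to the closure of {d_n : n ≥ 1}: every d_n is an eigenvalue (with eigenvector e_n), so {d_n} ⊂ sigma(D); the spectrum is closed, so its closure is too; and for lambda not in the closure, (D - lambda I) has bounded inverse (the diagonal entries 1/(d_n - lambda) are bounded). For our sequence d_n = 1 * 5^(-n), n = 1, 2, 3, ...:
  - {d_n} = {1 * 5^(-n) : n ≥ 1}; the only limit point is 0
  - closure = {1 * 5^(-n) : n ≥ 1} ∪ {0}
For the norm: a diagonal operator has ||D|| = sup_n |d_n|. Here d_n = 1 * 5^(-n) is positive and decreasing, so sup_n |d_n| = d_1 = 1/5. So ||D|| = 1/5.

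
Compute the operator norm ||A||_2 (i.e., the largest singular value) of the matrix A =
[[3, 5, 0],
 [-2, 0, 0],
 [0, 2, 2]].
||A||_2 ≈ 6.1922 (= sqrt(largest eigenvalue of A^T A))

||A||_2 = sigma_max(A) = sqrt(lambda_max(A^T A)). Form the symmetric matrix M = A^T A =
[[13, 15, 0],
 [15, 29, 4],
 [0, 4, 4]].
Its characteristic polynomial (trace, sum of principal 2x2 minors, determinant of M give the coefficients) is
  p(λ) = det(λ I - M) = λ^3 - 46λ^2 + 304λ - 400.
No integer candidate from the rational root theorem (±divisors of 400) is a root, so the roots are irrational. The cubic discriminant is Δ = 23801600 > 0, so there are three distinct real roots. p(1) = -141 and p(2) = 32 have opposite signs, so a root lies in (1, 2); Newton's method refines it to λ ≈ 1.7732. p(5) = 95 and p(6) = -16 have opposite signs, so a root lies in (5, 6); Newton's method refines it to λ ≈ 5.883. p(38) = -400 and p(39) = 809 have opposite signs, so a root lies in (38, 39); Newton's method refines it to λ ≈ 38.3438. Check (Vieta): the three roots sum to 46, matching tr M = 46.
So the eigenvalues of A^T A are ≈ 1.7732, 5.883, 38.3438 (all ≥ 0, as they must be for A^T A). The largest is λ_max ≈ 38.3438, hence ||A||_2 = sqrt(λ_max) ≈ 6.1922.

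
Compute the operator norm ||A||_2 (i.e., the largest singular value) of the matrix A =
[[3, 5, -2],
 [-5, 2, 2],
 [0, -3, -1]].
||A||_2 ≈ 6.7835 (= sqrt(largest eigenvalue of A^T A))

||A||_2 = sigma_max(A) = sqrt(lambda_max(A^T A)). Form the symmetric matrix M = A^T A =
[[34, 5, -16],
 [5, 38, -3],
 [-16, -3, 9]].
Its characteristic polynomial (trace, sum of principal 2x2 minors, determinant of M give the coefficients) is
  p(λ) = det(λ I - M) = λ^3 - 81λ^2 + 1650λ - 1849.
No integer candidate from the rational root theorem (±divisors of 1849) is a root, so the roots are irrational. The cubic discriminant is Δ = 319116537 > 0, so there are three distinct real roots. p(1) = -279 and p(2) = 1135 have opposite signs, so a root lies in (1, 2); Newton's method refines it to λ ≈ 1.189. p(33) = 329 and p(34) = -81 have opposite signs, so a root lies in (33, 34); Newton's method refines it to λ ≈ 33.7946. p(46) = -9 and p(47) = 595 have opposite signs, so a root lies in (46, 47); Newton's method refines it to λ ≈ 46.0165. Check (Vieta): the three roots sum to 81, matching tr M = 81.
So the eigenvalues of A^T A are ≈ 1.189, 33.7946, 46.0165 (all ≥ 0, as they must be for A^T A). The largest is λ_max ≈ 46.0165, hence ||A||_2 = sqrt(λ_max) ≈ 6.7835.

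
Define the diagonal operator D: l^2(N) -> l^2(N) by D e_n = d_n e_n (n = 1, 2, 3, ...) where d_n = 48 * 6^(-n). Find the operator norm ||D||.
||D|| = 8 (attained at n = 1)

For D diagonal, ||D|| = sup_n |d_n|. The sequence d_n = 48 * 6^(-n) is positive and strictly decreasing (ratio 6^(-1) < 1), so the supremum is d_1 = 48/6 = 8. Hence ||D|| = 8.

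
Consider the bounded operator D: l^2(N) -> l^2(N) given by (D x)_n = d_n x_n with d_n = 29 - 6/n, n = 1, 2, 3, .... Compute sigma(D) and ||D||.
sigma(D) = {29 - 6/n : n ≥ 1} ∪ {29}; ||D|| = 29

A bounded diagonal operator on l^2 with diagonal entries d_n has spectrum equal to the closure of {d_n : n ≥ 1}: every d_n is an eigenvalue (with eigenvector e_n), so {d_n} ⊂ sigma(D); the spectrum is closed, so its closure is too; and for lambda not in the closure, (D - lambda I) has bounded inverse (the diagonal entries 1/(d_n - lambda) are bounded). For our sequence d_n = 29 - 6/n, n = 1, 2, 3, ...:
  - {d_n} = {29 - 6/n : n ≥ 1}; the only limit point is 29
  - closure = {29 - 6/n : n ≥ 1} ∪ {29}
For the norm: a diagonal operator has ||D|| = sup_n |d_n|. Here d_n = 29 - 6/n increases monotonically from d_1 = 23 toward 29, with all terms in [23, 29); so sup_n |d_n| = 29 (the supremum is the limit, not attained). So ||D|| = 29.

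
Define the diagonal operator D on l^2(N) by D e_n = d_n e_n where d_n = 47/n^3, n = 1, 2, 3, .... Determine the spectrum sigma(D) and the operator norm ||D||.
sigma(D) = {47/n^3 : n ≥ 1} ∪ {0}; ||D|| = 47

A bounded diagonal operator on l^2 with diagonal entries d_n has spectrum equal to the closure of {d_n : n ≥ 1}: every d_n is an eigenvalue (with eigenvector e_n), so {d_n} ⊂ sigma(D); the spectrum is closed, so its closure is too; and for lambda not in the closure, (D - lambda I) has bounded inverse (the diagonal entries 1/(d_n - lambda) are bounded). For our sequence d_n = 47/n^3, n = 1, 2, 3, ...:
  - {d_n} = {47/n^3 : n ≥ 1}; the only limit point is 0
  - closure = {47/n^3 : n ≥ 1} ∪ {0}
For the norm: a diagonal operator has ||D|| = sup_n |d_n|. Here d_n = 47/n^3 is positive and decreasing, so sup_n |d_n| = d_1 = 47. So ||D|| = 47.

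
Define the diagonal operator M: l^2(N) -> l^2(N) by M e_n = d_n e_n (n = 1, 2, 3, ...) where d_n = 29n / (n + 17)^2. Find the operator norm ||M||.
||M|| = 29/68 (attained at n = 17)

For M diagonal, ||M|| = sup_n |d_n|. Treat f(x) = 29x / (x + 17)^2 for real x > 0. By the quotient rule, f'(x) = 29(17 - x)/(x + 17)^3, which is positive for x < 17 and negative for x > 17. So f has a unique maximum at x = 17, and since 17 is a positive integer, the supremum over n ≥ 1 is attained at n = 17: d_17 = 29·17/(17 + 17)^2 = 29·17/1156 = 29/68. Hence ||M|| = 29/68.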